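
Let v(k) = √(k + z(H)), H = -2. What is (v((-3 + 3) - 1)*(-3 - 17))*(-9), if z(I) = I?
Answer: 180*I*√3 ≈ 311.77*I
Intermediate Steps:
v(k) = √(-2 + k) (v(k) = √(k - 2) = √(-2 + k))
(v((-3 + 3) - 1)*(-3 - 17))*(-9) = (√(-2 + ((-3 + 3) - 1))*(-3 - 17))*(-9) = (√(-2 + (0 - 1))*(-20))*(-9) = (√(-2 - 1)*(-20))*(-9) = (√(-3)*(-20))*(-9) = ((I*√3)*(-20))*(-9) = -20*I*√3*(-9) = 180*I*√3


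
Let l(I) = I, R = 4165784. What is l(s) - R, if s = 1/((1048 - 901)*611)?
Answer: -374158221527/89817 ≈ -4.1658e+6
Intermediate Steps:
s = 1/89817 (s = (1/611)/147 = (1/147)*(1/611) = 1/89817 ≈ 1.1134e-5)
l(s) - R = 1/89817 - 1*4165784 = 1/89817 - 4165784 = -374158221527/89817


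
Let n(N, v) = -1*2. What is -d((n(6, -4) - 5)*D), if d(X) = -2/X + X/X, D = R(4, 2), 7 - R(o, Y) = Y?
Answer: -37/35 ≈ -1.0571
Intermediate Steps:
n(N, v) = -2
R(o, Y) = 7 - Y
D = 5 (D = 7 - 1*2 = 7 - 2 = 5)
d(X) = 1 - 2/X (d(X) = -2/X + 1 = 1 - 2/X)
-d((n(6, -4) - 5)*D) = -(-2 + (-2 - 5)*5)/((-2 - 5)*5) = -(-2 - 7*5)/((-7*5)) = -(-2 - 35)/(-35) = -(-1)*(-37)/35 = -1*37/35 = -37/35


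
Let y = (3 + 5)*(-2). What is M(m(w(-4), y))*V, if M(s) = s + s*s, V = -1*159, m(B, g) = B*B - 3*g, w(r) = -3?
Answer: -525654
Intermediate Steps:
y = -16 (y = 8*(-2) = -16)
m(B, g) = B² - 3*g
V = -159
M(s) = s + s²
M(m(w(-4), y))*V = (((-3)² - 3*(-16))*(1 + ((-3)² - 3*(-16))))*(-159) = ((9 + 48)*(1 + (9 + 48)))*(-159) = (57*(1 + 57))*(-159) = (57*58)*(-159) = 3306*(-159) = -525654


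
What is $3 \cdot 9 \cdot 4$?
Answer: $108$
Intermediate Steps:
$3 \cdot 9 \cdot 4 = 27 \cdot 4 = 108$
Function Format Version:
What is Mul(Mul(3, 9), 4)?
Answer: 108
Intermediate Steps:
Mul(Mul(3, 9), 4) = Mul(27, 4) = 108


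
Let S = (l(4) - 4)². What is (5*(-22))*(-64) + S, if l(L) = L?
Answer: 7040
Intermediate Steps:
S = 0 (S = (4 - 4)² = 0² = 0)
(5*(-22))*(-64) + S = (5*(-22))*(-64) + 0 = -110*(-64) + 0 = 7040 + 0 = 7040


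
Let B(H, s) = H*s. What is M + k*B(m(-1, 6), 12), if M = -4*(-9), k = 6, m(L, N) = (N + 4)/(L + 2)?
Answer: 756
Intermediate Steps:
m(L, N) = (4 + N)/(2 + L)
M = 36
M + k*B(m(-1, 6), 12) = 36 + 6*(((4 + 6)/(2 - 1))*12) = 36 + 6*((10/1)*12) = 36 + 6*((1*10)*12) = 36 + 6*(10*12) = 36 + 6*120 = 36 + 720 = 756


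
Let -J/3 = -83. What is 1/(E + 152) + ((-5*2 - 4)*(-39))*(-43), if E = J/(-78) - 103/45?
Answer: -4024761936/171427 ≈ -23478.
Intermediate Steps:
J = 249 (J = -3*(-83) = 249)
E = -6413/1170 (E = 249/(-78) - 103/45 = 249*(-1/78) - 103*1/45 = -83/26 - 103/45 = -6413/1170 ≈ -5.4812)
1/(E + 152) + ((-5*2 - 4)*(-39))*(-43) = 1/(-6413/1170 + 152) + ((-5*2 - 4)*(-39))*(-43) = 1/(171427/1170) + ((-10 - 4)*(-39))*(-43) = 1170/171427 - 14*(-39)*(-43) = 1170/171427 + 546*(-43) = 1170/171427 - 23478 = -4024761936/171427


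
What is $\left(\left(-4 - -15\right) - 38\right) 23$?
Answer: $-621$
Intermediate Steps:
$\left(\left(-4 - -15\right) - 38\right) 23 = \left(\left(-4 + 15\right) - 38\right) 23 = \left(11 - 38\right) 23 = \left(-27\right) 23 = -621$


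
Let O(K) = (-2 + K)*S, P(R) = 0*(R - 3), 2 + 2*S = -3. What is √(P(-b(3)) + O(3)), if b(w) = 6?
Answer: I*√10/2 ≈ 1.5811*I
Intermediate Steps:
S = -5/2 (S = -1 + (½)*(-3) = -1 - 3/2 = -5/2 ≈ -2.5000)
P(R) = 0 (P(R) = 0*(-3 + R) = 0)
O(K) = 5 - 5*K/2 (O(K) = (-2 + K)*(-5/2) = 5 - 5*K/2)
√(P(-b(3)) + O(3)) = √(0 + (5 - 5/2*3)) = √(0 + (5 - 15/2)) = √(0 - 5/2) = √(-5/2) = I*√10/2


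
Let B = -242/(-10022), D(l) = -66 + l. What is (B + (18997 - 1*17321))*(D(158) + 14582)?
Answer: 123240425418/5011 ≈ 2.4594e+7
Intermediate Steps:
B = 121/5011 (B = -242*(-1/10022) = 121/5011 ≈ 0.024147)
(B + (18997 - 1*17321))*(D(158) + 14582) = (121/5011 + (18997 - 1*17321))*((-66 + 158) + 14582) = (121/5011 + (18997 - 17321))*(92 + 14582) = (121/5011 + 1676)*14674 = (8398557/5011)*14674 = 123240425418/5011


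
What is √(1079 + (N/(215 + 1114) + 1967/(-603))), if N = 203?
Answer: √8530367275453/89043 ≈ 32.801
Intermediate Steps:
√(1079 + (N/(215 + 1114) + 1967/(-603))) = √(1079 + (203/(215 + 1114) + 1967/(-603))) = √(1079 + (203/1329 + 1967*(-1/603))) = √(1079 + (203*(1/1329) - 1967/603)) = √(1079 + (203/1329 - 1967/603)) = √(1079 - 830578/267129) = √(287401613/267129) = √8530367275453/89043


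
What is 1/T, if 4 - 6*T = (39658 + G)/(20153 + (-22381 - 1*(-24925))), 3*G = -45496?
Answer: 204273/99443 ≈ 2.0542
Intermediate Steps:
G = -45496/3 (G = (1/3)*(-45496) = -45496/3 ≈ -15165.)
T = 99443/204273 (T = 2/3 - (39658 - 45496/3)/(6*(20153 + (-22381 - 1*(-24925)))) = 2/3 - 36739/(9*(20153 + (-22381 + 24925))) = 2/3 - 36739/(9*(20153 + 2544)) = 2/3 - 36739/(9*22697) = 2/3 - 1/6*73478/68091 = 2/3 - 36739/204273 = 99443/204273 ≈ 0.48681)
1/T = 1/(99443/204273) = 204273/99443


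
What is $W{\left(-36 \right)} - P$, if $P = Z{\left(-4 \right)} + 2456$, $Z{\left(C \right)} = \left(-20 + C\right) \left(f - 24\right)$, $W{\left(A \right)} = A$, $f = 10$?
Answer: $-2828$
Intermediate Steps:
$Z{\left(C \right)} = 280 - 14 C$ ($Z{\left(C \right)} = \left(-20 + C\right) \left(10 - 24\right) = \left(-20 + C\right) \left(-14\right) = 280 - 14 C$)
$P = 2792$ ($P = \left(280 - -56\right) + 2456 = \left(280 + 56\right) + 2456 = 336 + 2456 = 2792$)
$W{\left(-36 \right)} - P = -36 - 2792 = -2828$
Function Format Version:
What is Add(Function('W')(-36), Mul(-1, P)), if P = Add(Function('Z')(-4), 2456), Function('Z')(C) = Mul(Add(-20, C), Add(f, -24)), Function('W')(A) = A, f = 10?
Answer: -2828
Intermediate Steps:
Function('Z')(C) = Add(280, Mul(-14, C)) (Function('Z')(C) = Mul(Add(-20, C), Add(10, -24)) = Mul(Add(-20, C), -14) = Add(280, Mul(-14, C)))
P = 2792 (P = Add(Add(280, Mul(-14, -4)), 2456) = Add(Add(280, 56), 2456) = Add(336, 2456) = 2792)
Add(Function('W')(-36), Mul(-1, P)) = Add(-36, Mul(-1, 2792)) = Add(-36, -2792) = -2828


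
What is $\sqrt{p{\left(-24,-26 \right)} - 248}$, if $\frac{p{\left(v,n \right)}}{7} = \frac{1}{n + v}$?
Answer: $\frac{i \sqrt{24814}}{10} \approx 15.752 i$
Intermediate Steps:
$p{\left(v,n \right)} = \frac{7}{n + v}$
$\sqrt{p{\left(-24,-26 \right)} - 248} = \sqrt{\frac{7}{-26 - 24} - 248} = \sqrt{\frac{7}{-50} - 248} = \sqrt{7 \left(- \frac{1}{50}\right) - 248} = \sqrt{- \frac{7}{50} - 248} = \sqrt{- \frac{12407}{50}} = \frac{i \sqrt{24814}}{10}$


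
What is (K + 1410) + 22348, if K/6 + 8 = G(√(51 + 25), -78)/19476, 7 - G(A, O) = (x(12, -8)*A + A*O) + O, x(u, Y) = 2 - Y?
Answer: 76962745/3246 + 68*√19/1623 ≈ 23710.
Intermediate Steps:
G(A, O) = 7 - O - 10*A - A*O (G(A, O) = 7 - (((2 - 1*(-8))*A + A*O) + O) = 7 - (((2 + 8)*A + A*O) + O) = 7 - ((10*A + A*O) + O) = 7 - (O + 10*A + A*O) = 7 + (-O - 10*A - A*O) = 7 - O - 10*A - A*O)
K = -155723/3246 + 68*√19/1623 (K = -48 + 6*((7 - 1*(-78) - 10*√(51 + 25) - 1*√(51 + 25)*(-78))/19476) = -48 + 6*((7 + 78 - 20*√19 - 1*√76*(-78))*(1/19476)) = -48 + 6*((7 + 78 - 20*√19 - 1*2*√19*(-78))*(1/19476)) = -48 + 6*((7 + 78 - 20*√19 + 156*√19)*(1/19476)) = -48 + 6*((85 + 136*√19)*(1/19476)) = -48 + 6*(85/19476 + 34*√19/4869) = -48 + (85/3246 + 68*√19/1623) = -155723/3246 + 68*√19/1623 ≈ -47.791)
(K + 1410) + 22348 = ((-155723/3246 + 68*√19/1623) + 1410) + 22348 = (4421137/3246 + 68*√19/1623) + 22348 = 76962745/3246 + 68*√19/1623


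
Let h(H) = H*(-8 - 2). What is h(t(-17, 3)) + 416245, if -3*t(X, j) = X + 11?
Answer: 416225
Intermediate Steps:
t(X, j) = -11/3 - X/3 (t(X, j) = -(X + 11)/3 = -(11 + X)/3 = -11/3 - X/3)
h(H) = -10*H (h(H) = H*(-10) = -10*H)
h(t(-17, 3)) + 416245 = -10*(-11/3 - ⅓*(-17)) + 416245 = -10*(-11/3 + 17/3) + 416245 = -10*2 + 416245 = -20 + 416245 = 416225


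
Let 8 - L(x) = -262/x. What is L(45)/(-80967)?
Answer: -622/3643515 ≈ -0.00017071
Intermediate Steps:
L(x) = 8 + 262/x (L(x) = 8 - (-262)/x = 8 + 262/x)
L(45)/(-80967) = (8 + 262/45)/(-80967) = (8 + 262*(1/45))*(-1/80967) = (8 + 262/45)*(-1/80967) = (622/45)*(-1/80967) = -622/3643515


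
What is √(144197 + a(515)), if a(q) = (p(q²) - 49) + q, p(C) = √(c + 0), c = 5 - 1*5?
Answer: √144663 ≈ 380.35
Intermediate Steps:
c = 0 (c = 5 - 5 = 0)
p(C) = 0 (p(C) = √(0 + 0) = √0 = 0)
a(q) = -49 + q (a(q) = (0 - 49) + q = -49 + q)
√(144197 + a(515)) = √(144197 + (-49 + 515)) = √(144197 + 466) = √144663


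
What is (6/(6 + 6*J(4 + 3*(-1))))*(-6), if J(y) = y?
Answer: -3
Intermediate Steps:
(6/(6 + 6*J(4 + 3*(-1))))*(-6) = (6/(6 + 6*(4 + 3*(-1))))*(-6) = (6/(6 + 6*(4 - 3)))*(-6) = (6/(6 + 6*1))*(-6) = (6/(6 + 6))*(-6) = (6/12)*(-6) = (6*(1/12))*(-6) = (1/2)*(-6) = -3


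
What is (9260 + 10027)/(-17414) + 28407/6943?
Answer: 360769857/120905402 ≈ 2.9839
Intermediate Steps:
(9260 + 10027)/(-17414) + 28407/6943 = 19287*(-1/17414) + 28407*(1/6943) = -19287/17414 + 28407/6943 = 360769857/120905402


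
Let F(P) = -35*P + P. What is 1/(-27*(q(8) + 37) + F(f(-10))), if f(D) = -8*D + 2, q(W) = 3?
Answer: -1/3868 ≈ -0.00025853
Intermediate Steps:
f(D) = 2 - 8*D
F(P) = -34*P
1/(-27*(q(8) + 37) + F(f(-10))) = 1/(-27*(3 + 37) - 34*(2 - 8*(-10))) = 1/(-27*40 - 34*(2 + 80)) = 1/(-1080 - 34*82) = 1/(-1080 - 2788) = 1/(-3868) = -1/3868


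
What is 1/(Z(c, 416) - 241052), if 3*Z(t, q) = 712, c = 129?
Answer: -3/722444 ≈ -4.1526e-6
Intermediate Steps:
Z(t, q) = 712/3 (Z(t, q) = (1/3)*712 = 712/3)
1/(Z(c, 416) - 241052) = 1/(712/3 - 241052) = 1/(-722444/3) = -3/722444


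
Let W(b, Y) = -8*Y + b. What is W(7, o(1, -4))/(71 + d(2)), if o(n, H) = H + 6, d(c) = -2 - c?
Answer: -9/67 ≈ -0.13433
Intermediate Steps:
o(n, H) = 6 + H
W(b, Y) = b - 8*Y
W(7, o(1, -4))/(71 + d(2)) = (7 - 8*(6 - 4))/(71 + (-2 - 1*2)) = (7 - 8*2)/(71 + (-2 - 2)) = (7 - 16)/(71 - 4) = -9/67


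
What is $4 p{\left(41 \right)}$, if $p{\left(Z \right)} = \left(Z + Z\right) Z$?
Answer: $13448$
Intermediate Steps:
$p{\left(Z \right)} = 2 Z^{2}$ ($p{\left(Z \right)} = 2 Z Z = 2 Z^{2}$)
$4 p{\left(41 \right)} = 4 \cdot 2 \cdot 41^{2} = 4 \cdot 2 \cdot 1681 = 4 \cdot 3362 = 13448$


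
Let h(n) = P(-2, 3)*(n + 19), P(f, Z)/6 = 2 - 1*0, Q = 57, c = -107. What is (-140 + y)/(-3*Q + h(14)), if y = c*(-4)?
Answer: 32/25 ≈ 1.2800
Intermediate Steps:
P(f, Z) = 12 (P(f, Z) = 6*(2 - 1*0) = 6*(2 + 0) = 6*2 = 12)
h(n) = 228 + 12*n (h(n) = 12*(n + 19) = 12*(19 + n) = 228 + 12*n)
y = 428 (y = -107*(-4) = 428)
(-140 + y)/(-3*Q + h(14)) = (-140 + 428)/(-3*57 + (228 + 12*14)) = 288/(-171 + (228 + 168)) = 288/(-171 + 396) = 288/225 = 288*(1/225) = 32/25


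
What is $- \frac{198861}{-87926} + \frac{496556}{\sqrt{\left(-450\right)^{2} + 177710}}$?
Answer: $\frac{198861}{87926} + \frac{248278 \sqrt{380210}}{190105} \approx 807.56$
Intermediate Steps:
$- \frac{198861}{-87926} + \frac{496556}{\sqrt{\left(-450\right)^{2} + 177710}} = \left(-198861\right) \left(- \frac{1}{87926}\right) + \frac{496556}{\sqrt{202500 + 177710}} = \frac{198861}{87926} + \frac{496556}{\sqrt{380210}} = \frac{198861}{87926} + 496556 \frac{\sqrt{380210}}{380210} = \frac{198861}{87926} + \frac{248278 \sqrt{380210}}{190105}$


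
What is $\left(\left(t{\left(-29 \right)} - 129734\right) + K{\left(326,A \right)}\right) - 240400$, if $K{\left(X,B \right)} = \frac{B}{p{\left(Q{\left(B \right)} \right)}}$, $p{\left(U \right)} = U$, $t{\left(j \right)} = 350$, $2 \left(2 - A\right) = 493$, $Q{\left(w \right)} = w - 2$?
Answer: $- \frac{182303023}{493} \approx -3.6978 \cdot 10^{5}$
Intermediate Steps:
$Q{\left(w \right)} = -2 + w$ ($Q{\left(w \right)} = w - 2 = -2 + w$)
$A = - \frac{489}{2}$ ($A = 2 - \frac{493}{2} = - \frac{489}{2} \approx -244.5$)
$K{\left(X,B \right)} = \frac{B}{-2 + B}$
$\left(\left(t{\left(-29 \right)} - 129734\right) + K{\left(326,A \right)}\right) - 240400 = \left(\left(350 - 129734\right) - \frac{489}{2 \left(-2 - \frac{489}{2}\right)}\right) - 240400 = \left(\left(350 - 129734\right) - \frac{489}{2 \left(- \frac{493}{2}\right)}\right) - 240400 = \left(-129384 - - \frac{489}{493}\right) - 240400 = \left(-129384 + \frac{489}{493}\right) - 240400 = - \frac{63785823}{493} - 240400 = - \frac{182303023}{493}$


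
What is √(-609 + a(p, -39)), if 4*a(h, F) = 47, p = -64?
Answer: I*√2389/2 ≈ 24.439*I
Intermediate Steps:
a(h, F) = 47/4 (a(h, F) = (¼)*47 = 47/4)
√(-609 + a(p, -39)) = √(-609 + 47/4) = √(-2389/4) = I*√2389/2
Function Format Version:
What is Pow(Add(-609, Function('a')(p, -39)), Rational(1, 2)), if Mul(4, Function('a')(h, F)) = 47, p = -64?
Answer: Mul(Rational(1, 2), I, Pow(2389, Rational(1, 2))) ≈ Mul(24.439, I)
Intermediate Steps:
Function('a')(h, F) = Rational(47, 4) (Function('a')(h, F) = Mul(Rational(1, 4), 47) = Rational(47, 4))
Pow(Add(-609, Function('a')(p, -39)), Rational(1, 2)) = Pow(Add(-609, Rational(47, 4)), Rational(1, 2)) = Pow(Rational(-2389, 4), Rational(1, 2)) = Mul(Rational(1, 2), I, Pow(2389, Rational(1, 2)))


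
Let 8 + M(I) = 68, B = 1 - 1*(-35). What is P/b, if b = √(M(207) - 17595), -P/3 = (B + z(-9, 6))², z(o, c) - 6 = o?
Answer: 1089*I*√17535/5845 ≈ 24.672*I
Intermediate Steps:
z(o, c) = 6 + o
B = 36 (B = 1 + 35 = 36)
M(I) = 60 (M(I) = -8 + 68 = 60)
P = -3267 (P = -3*(36 + (6 - 9))² = -3*(36 - 3)² = -3*33² = -3*1089 = -3267)
b = I*√17535 (b = √(60 - 17595) = √(-17535) = I*√17535 ≈ 132.42*I)
P/b = -3267*(-I*√17535/17535) = -(-1089)*I*√17535/5845 = 1089*I*√17535/5845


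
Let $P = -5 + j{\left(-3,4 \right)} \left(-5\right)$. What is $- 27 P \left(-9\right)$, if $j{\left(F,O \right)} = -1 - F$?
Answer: $-3645$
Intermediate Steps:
$P = -15$ ($P = -5 + \left(-1 - -3\right) \left(-5\right) = -5 + \left(-1 + 3\right) \left(-5\right) = -5 + 2 \left(-5\right) = -5 - 10 = -15$)
$- 27 P \left(-9\right) = - 27 \left(\left(-15\right) \left(-9\right)\right) = \left(-27\right) 135 = -3645$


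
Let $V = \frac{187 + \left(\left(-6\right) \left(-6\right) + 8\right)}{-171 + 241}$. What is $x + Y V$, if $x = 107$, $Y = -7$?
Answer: $\frac{839}{10} \approx 83.9$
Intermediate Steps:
$V = \frac{33}{10}$ ($V = \frac{187 + \left(36 + 8\right)}{70} = \left(187 + 44\right) \frac{1}{70} = 231 \cdot \frac{1}{70} = \frac{33}{10} \approx 3.3$)
$x + Y V = 107 - \frac{231}{10} = \frac{839}{10}$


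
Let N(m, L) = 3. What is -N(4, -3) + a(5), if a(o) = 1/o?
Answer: -14/5 ≈ -2.8000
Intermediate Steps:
-N(4, -3) + a(5) = -1*3 + 1/5 = -3 + 1/5 = -14/5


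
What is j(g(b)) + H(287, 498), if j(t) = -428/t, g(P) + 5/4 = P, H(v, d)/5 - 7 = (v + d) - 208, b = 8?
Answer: 77128/27 ≈ 2856.6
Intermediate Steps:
H(v, d) = -1005 + 5*d + 5*v (H(v, d) = 35 + 5*((v + d) - 208) = 35 + 5*((d + v) - 208) = 35 + 5*(-208 + d + v) = 35 + (-1040 + 5*d + 5*v) = -1005 + 5*d + 5*v)
g(P) = -5/4 + P
j(g(b)) + H(287, 498) = -428/(-5/4 + 8) + (-1005 + 5*498 + 5*287) = -428/27/4 + (-1005 + 2490 + 1435) = -428*4/27 + 2920 = -1712/27 + 2920 = 77128/27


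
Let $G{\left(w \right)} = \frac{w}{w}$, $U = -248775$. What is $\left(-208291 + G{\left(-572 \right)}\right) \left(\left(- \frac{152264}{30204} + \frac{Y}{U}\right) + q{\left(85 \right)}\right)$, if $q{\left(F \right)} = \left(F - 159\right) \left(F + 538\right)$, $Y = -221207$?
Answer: $\frac{400890707050203566}{41744445} \approx 9.6034 \cdot 10^{9}$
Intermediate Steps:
$q{\left(F \right)} = \left(-159 + F\right) \left(538 + F\right)$
$G{\left(w \right)} = 1$
$\left(-208291 + G{\left(-572 \right)}\right) \left(\left(- \frac{152264}{30204} + \frac{Y}{U}\right) + q{\left(85 \right)}\right) = \left(-208291 + 1\right) \left(\left(- \frac{152264}{30204} - \frac{221207}{-248775}\right) + \left(-85542 + 85^{2} + 379 \cdot 85\right)\right) = - 208290 \left(\left(\left(-152264\right) \frac{1}{30204} - - \frac{221207}{248775}\right) + \left(-85542 + 7225 + 32215\right)\right) = - 208290 \left(\left(- \frac{38066}{7551} + \frac{221207}{248775}\right) - 46102\right) = - 208290 \left(- \frac{2599845031}{626166675} - 46102\right) = \left(-208290\right) \left(- \frac{28870135895881}{626166675}\right) = \frac{400890707050203566}{41744445}$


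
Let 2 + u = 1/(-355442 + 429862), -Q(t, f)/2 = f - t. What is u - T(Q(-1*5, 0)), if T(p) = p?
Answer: 595361/74420 ≈ 8.0000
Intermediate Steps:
Q(t, f) = -2*f + 2*t (Q(t, f) = -2*(f - t) = -2*f + 2*t)
u = -148839/74420 (u = -2 + 1/(-355442 + 429862) = -2 + 1/74420 = -148839/74420 ≈ -2.0000)
u - T(Q(-1*5, 0)) = -148839/74420 - (-2*0 + 2*(-1*5)) = -148839/74420 - (0 + 2*(-5)) = -148839/74420 - (0 - 10) = -148839/74420 - 1*(-10) = -148839/74420 + 10 = 595361/74420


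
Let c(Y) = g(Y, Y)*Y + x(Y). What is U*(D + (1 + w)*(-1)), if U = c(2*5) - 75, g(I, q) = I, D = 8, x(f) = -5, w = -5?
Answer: 240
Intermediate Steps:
c(Y) = -5 + Y**2 (c(Y) = Y*Y - 5 = Y**2 - 5 = -5 + Y**2)
U = 20 (U = (-5 + (2*5)**2) - 75 = (-5 + 10**2) - 75 = (-5 + 100) - 75 = 95 - 75 = 20)
U*(D + (1 + w)*(-1)) = 20*(8 + (1 - 5)*(-1)) = 20*(8 - 4*(-1)) = 20*(8 + 4) = 20*12 = 240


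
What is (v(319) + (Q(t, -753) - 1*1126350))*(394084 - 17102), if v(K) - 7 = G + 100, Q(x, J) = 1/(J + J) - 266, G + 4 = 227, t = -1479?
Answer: -319715930474047/753 ≈ -4.2459e+11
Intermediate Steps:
G = 223 (G = -4 + 227 = 223)
Q(x, J) = -266 + 1/(2*J) (Q(x, J) = 1/(2*J) - 266 = -266 + 1/(2*J))
v(K) = 330 (v(K) = 7 + (223 + 100) = 7 + 323 = 330)
(v(319) + (Q(t, -753) - 1*1126350))*(394084 - 17102) = (330 + ((-266 + (1/2)/(-753)) - 1*1126350))*(394084 - 17102) = (330 + ((-266 + (1/2)*(-1/753)) - 1126350))*376982 = (330 + ((-266 - 1/1506) - 1126350))*376982 = (330 + (-400597/1506 - 1126350))*376982 = (330 - 1696683697/1506)*376982 = -1696186717/1506*376982 = -319715930474047/753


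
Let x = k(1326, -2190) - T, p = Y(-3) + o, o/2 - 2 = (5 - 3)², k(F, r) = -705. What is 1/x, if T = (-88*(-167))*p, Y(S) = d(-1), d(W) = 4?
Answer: -1/235841 ≈ -4.2401e-6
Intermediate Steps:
o = 12 (o = 4 + 2*(5 - 3)² = 4 + 2*2² = 4 + 2*4 = 4 + 8 = 12)
Y(S) = 4
p = 16 (p = 4 + 12 = 16)
T = 235136 (T = -88*(-167)*16 = 14696*16 = 235136)
x = -235841 (x = -705 - 1*235136 = -705 - 235136 = -235841)
1/x = 1/(-235841) = -1/235841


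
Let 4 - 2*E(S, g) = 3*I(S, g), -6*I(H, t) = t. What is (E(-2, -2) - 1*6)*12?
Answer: -54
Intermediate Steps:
I(H, t) = -t/6
E(S, g) = 2 + g/4 (E(S, g) = 2 - 3*(-g/6)/2 = 2 - (-1)*g/4 = 2 + g/4)
(E(-2, -2) - 1*6)*12 = ((2 + (¼)*(-2)) - 1*6)*12 = ((2 - ½) - 6)*12 = (3/2 - 6)*12 = -9/2*12 = -54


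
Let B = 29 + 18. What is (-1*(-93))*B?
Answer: 4371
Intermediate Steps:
B = 47
(-1*(-93))*B = -1*(-93)*47 = 93*47 = 4371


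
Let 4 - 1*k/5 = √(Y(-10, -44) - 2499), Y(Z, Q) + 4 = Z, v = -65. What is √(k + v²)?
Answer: √(4245 - 5*I*√2513) ≈ 65.182 - 1.923*I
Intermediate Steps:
Y(Z, Q) = -4 + Z
k = 20 - 5*I*√2513 (k = 20 - 5*√((-4 - 10) - 2499) = 20 - 5*√(-14 - 2499) = 20 - 5*I*√2513 ≈ 20.0 - 250.65*I)
√(k + v²) = √((20 - 5*I*√2513) + (-65)²) = √((20 - 5*I*√2513) + 4225) = √(4245 - 5*I*√2513)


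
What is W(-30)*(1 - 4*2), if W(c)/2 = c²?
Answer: -12600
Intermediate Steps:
W(c) = 2*c²
W(-30)*(1 - 4*2) = (2*(-30)²)*(1 - 4*2) = (2*900)*(1 - 8) = 1800*(-7) = -12600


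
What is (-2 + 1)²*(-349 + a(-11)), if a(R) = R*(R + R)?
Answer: -107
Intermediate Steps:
a(R) = 2*R² (a(R) = R*(2*R) = 2*R²)
(-2 + 1)²*(-349 + a(-11)) = (-2 + 1)²*(-349 + 2*(-11)²) = (-1)²*(-349 + 2*121) = 1*(-349 + 242) = 1*(-107) = -107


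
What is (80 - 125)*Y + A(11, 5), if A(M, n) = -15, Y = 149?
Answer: -6720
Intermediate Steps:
(80 - 125)*Y + A(11, 5) = (80 - 125)*149 - 15 = -45*149 - 15 = -6705 - 15 = -6720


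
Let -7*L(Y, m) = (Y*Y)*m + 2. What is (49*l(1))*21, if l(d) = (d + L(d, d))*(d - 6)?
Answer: -2940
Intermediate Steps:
L(Y, m) = -2/7 - m*Y**2/7 (L(Y, m) = -((Y*Y)*m + 2)/7 = -(Y**2*m + 2)/7 = -(m*Y**2 + 2)/7 = -(2 + m*Y**2)/7 = -2/7 - m*Y**2/7)
l(d) = (-6 + d)*(-2/7 + d - d**3/7) (l(d) = (d + (-2/7 - d*d**2/7))*(d - 6) = (d + (-2/7 - d**3/7))*(-6 + d) = (-2/7 + d - d**3/7)*(-6 + d) = (-6 + d)*(-2/7 + d - d**3/7))
(49*l(1))*21 = (49*(12/7 + 1**2 - 44/7*1 - 1/7*1**4 + (6/7)*1**3))*21 = (49*(12/7 + 1 - 44/7 - 1/7*1 + (6/7)*1))*21 = (49*(12/7 + 1 - 44/7 - 1/7 + 6/7))*21 = (49*(-20/7))*21 = -140*21 = -2940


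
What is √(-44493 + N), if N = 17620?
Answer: I*√26873 ≈ 163.93*I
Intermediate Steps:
√(-44493 + N) = √(-44493 + 17620) = √(-26873) = I*√26873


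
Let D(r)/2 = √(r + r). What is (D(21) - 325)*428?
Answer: -139100 + 856*√42 ≈ -1.3355e+5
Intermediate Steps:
D(r) = 2*√2*√r (D(r) = 2*√(r + r) = 2*√(2*r) = 2*(√2*√r) = 2*√2*√r)
(D(21) - 325)*428 = (2*√2*√21 - 325)*428 = (2*√42 - 325)*428 = (-325 + 2*√42)*428 = -139100 + 856*√42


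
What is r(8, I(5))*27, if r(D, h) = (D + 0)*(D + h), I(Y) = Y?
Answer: 2808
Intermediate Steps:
r(D, h) = D*(D + h)
r(8, I(5))*27 = (8*(8 + 5))*27 = (8*13)*27 = 104*27 = 2808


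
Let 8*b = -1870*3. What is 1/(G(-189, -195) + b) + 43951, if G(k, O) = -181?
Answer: 155103075/3529 ≈ 43951.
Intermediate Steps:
b = -2805/4 (b = (-1870*3)/8 = (⅛)*(-5610) = -2805/4 ≈ -701.25)
1/(G(-189, -195) + b) + 43951 = 1/(-181 - 2805/4) + 43951 = 1/(-3529/4) + 43951 = -4/3529 + 43951 = 155103075/3529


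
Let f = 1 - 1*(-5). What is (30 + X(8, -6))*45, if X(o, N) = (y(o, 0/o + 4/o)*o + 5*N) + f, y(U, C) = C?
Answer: 450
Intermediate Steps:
f = 6 (f = 1 + 5 = 6)
X(o, N) = 10 + 5*N (X(o, N) = ((0/o + 4/o)*o + 5*N) + 6 = ((0 + 4/o)*o + 5*N) + 6 = ((4/o)*o + 5*N) + 6 = (4 + 5*N) + 6 = 10 + 5*N)
(30 + X(8, -6))*45 = (30 + (10 + 5*(-6)))*45 = (30 + (10 - 30))*45 = (30 - 20)*45 = 10*45 = 450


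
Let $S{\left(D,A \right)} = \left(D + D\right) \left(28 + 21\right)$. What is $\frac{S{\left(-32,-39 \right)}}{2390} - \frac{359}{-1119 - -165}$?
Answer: $- \frac{1066867}{1140030} \approx -0.93582$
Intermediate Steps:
$S{\left(D,A \right)} = 98 D$ ($S{\left(D,A \right)} = 2 D 49 = 98 D$)
$\frac{S{\left(-32,-39 \right)}}{2390} - \frac{359}{-1119 - -165} = \frac{98 \left(-32\right)}{2390} - \frac{359}{-1119 - -165} = \left(-3136\right) \frac{1}{2390} - \frac{359}{-1119 + 165} = - \frac{1568}{1195} - \frac{359}{-954} = - \frac{1568}{1195} - - \frac{359}{954} = - \frac{1568}{1195} + \frac{359}{954} = - \frac{1066867}{1140030}$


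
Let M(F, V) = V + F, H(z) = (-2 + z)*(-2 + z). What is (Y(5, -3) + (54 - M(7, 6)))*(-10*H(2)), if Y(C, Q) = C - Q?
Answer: 0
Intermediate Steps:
H(z) = (-2 + z)²
M(F, V) = F + V
(Y(5, -3) + (54 - M(7, 6)))*(-10*H(2)) = ((5 - 1*(-3)) + (54 - (7 + 6)))*(-10*(-2 + 2)²) = ((5 + 3) + (54 - 1*13))*(-10*0²) = (8 + (54 - 13))*(-10*0) = (8 + 41)*0 = 49*0 = 0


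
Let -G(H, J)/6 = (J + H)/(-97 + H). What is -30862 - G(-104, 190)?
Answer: -2067926/67 ≈ -30865.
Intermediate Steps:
G(H, J) = -6*(H + J)/(-97 + H) (G(H, J) = -6*(J + H)/(-97 + H) = -6*(H + J)/(-97 + H))
-30862 - G(-104, 190) = -30862 - 6*(-1*(-104) - 1*190)/(-97 - 104) = -30862 - 6*(104 - 190)/(-201) = -30862 - 6*(-1)*(-86)/201 = -30862 - 1*172/67 = -30862 - 172/67 = -2067926/67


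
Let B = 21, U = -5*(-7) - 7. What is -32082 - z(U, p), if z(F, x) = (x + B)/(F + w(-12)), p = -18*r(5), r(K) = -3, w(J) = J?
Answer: -513387/16 ≈ -32087.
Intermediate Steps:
U = 28 (U = 35 - 7 = 28)
p = 54 (p = -18*(-3) = 54)
z(F, x) = (21 + x)/(-12 + F) (z(F, x) = (x + 21)/(F - 12) = (21 + x)/(-12 + F))
-32082 - z(U, p) = -32082 - (21 + 54)/(-12 + 28) = -32082 - 75/16 = -513387/16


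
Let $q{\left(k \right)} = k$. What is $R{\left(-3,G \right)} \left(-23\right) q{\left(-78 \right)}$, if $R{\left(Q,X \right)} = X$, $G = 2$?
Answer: $3588$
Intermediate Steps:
$R{\left(-3,G \right)} \left(-23\right) q{\left(-78 \right)} = 2 \left(-23\right) \left(-78\right) = \left(-46\right) \left(-78\right) = 3588$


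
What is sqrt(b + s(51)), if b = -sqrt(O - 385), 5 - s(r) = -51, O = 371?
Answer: sqrt(56 - I*sqrt(14)) ≈ 7.4875 - 0.24986*I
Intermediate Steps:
s(r) = 56 (s(r) = 5 - 1*(-51) = 5 + 51 = 56)
b = -I*sqrt(14) (b = -sqrt(371 - 385) = -sqrt(-14) = -I*sqrt(14) ≈ -3.7417*I)
sqrt(b + s(51)) = sqrt(-I*sqrt(14) + 56) = sqrt(56 - I*sqrt(14))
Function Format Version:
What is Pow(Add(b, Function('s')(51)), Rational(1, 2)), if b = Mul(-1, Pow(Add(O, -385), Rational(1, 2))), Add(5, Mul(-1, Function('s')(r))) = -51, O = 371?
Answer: Pow(Add(56, Mul(-1, I, Pow(14, Rational(1, 2)))), Rational(1, 2)) ≈ Add(7.4875, Mul(-0.24986, I))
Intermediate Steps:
Function('s')(r) = 56 (Function('s')(r) = Add(5, Mul(-1, -51)) = Add(5, 51) = 56)
b = Mul(-1, I, Pow(14, Rational(1, 2))) (b = Mul(-1, Pow(Add(371, -385), Rational(1, 2))) = Mul(-1, Pow(-14, Rational(1, 2))) = Mul(-1, Mul(I, Pow(14, Rational(1, 2)))) = Mul(-1, I, Pow(14, Rational(1, 2))) ≈ Mul(-3.7417, I))
Pow(Add(b, Function('s')(51)), Rational(1, 2)) = Pow(Add(Mul(-1, I, Pow(14, Rational(1, 2))), 56), Rational(1, 2)) = Pow(Add(56, Mul(-1, I, Pow(14, Rational(1, 2)))), Rational(1, 2))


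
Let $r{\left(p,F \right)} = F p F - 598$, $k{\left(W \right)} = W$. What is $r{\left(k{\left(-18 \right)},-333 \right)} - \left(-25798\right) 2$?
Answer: $-1945004$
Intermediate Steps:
$r{\left(p,F \right)} = -598 + p F^{2}$ ($r{\left(p,F \right)} = p F^{2} - 598 = -598 + p F^{2}$)
$r{\left(k{\left(-18 \right)},-333 \right)} - \left(-25798\right) 2 = \left(-598 - 18 \left(-333\right)^{2}\right) - \left(-25798\right) 2 = \left(-598 - 1996002\right) - -51596 = \left(-598 - 1996002\right) + 51596 = -1996600 + 51596 = -1945004$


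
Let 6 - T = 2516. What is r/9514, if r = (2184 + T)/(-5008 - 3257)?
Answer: 163/39316605 ≈ 4.1458e-6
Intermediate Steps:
T = -2510 (T = 6 - 1*2516 = 6 - 2516 = -2510)
r = 326/8265 (r = (2184 - 2510)/(-5008 - 3257) = -326/(-8265) = -326*(-1/8265) = 326/8265 ≈ 0.039443)
r/9514 = (326/8265)/9514 = (326/8265)*(1/9514) = 163/39316605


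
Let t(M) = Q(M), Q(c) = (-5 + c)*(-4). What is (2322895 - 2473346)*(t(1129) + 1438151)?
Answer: -215694828405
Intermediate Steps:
Q(c) = 20 - 4*c
t(M) = 20 - 4*M
(2322895 - 2473346)*(t(1129) + 1438151) = (2322895 - 2473346)*((20 - 4*1129) + 1438151) = -150451*((20 - 4516) + 1438151) = -150451*(-4496 + 1438151) = -150451*1433655 = -215694828405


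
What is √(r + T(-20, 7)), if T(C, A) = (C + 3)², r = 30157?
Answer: √30446 ≈ 174.49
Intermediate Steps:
T(C, A) = (3 + C)²
√(r + T(-20, 7)) = √(30157 + (3 - 20)²) = √(30157 + (-17)²) = √(30157 + 289) = √30446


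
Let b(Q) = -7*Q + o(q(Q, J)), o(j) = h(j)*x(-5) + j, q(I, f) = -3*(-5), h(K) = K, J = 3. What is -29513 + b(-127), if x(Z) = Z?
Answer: -28684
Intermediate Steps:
q(I, f) = 15
o(j) = -4*j (o(j) = j*(-5) + j = -5*j + j = -4*j)
b(Q) = -60 - 7*Q (b(Q) = -7*Q - 4*15 = -7*Q - 60 = -60 - 7*Q)
-29513 + b(-127) = -29513 + (-60 - 7*(-127)) = -29513 + (-60 + 889) = -29513 + 829 = -28684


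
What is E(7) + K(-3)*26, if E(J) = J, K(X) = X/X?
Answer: 33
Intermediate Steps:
K(X) = 1
E(7) + K(-3)*26 = 7 + 1*26 = 7 + 26 = 33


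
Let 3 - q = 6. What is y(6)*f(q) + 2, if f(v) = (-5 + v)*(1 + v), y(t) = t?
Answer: 98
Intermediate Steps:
q = -3 (q = 3 - 1*6 = 3 - 6 = -3)
f(v) = (1 + v)*(-5 + v)
y(6)*f(q) + 2 = 6*(-5 + (-3)**2 - 4*(-3)) + 2 = 6*(-5 + 9 + 12) + 2 = 6*16 + 2 = 96 + 2 = 98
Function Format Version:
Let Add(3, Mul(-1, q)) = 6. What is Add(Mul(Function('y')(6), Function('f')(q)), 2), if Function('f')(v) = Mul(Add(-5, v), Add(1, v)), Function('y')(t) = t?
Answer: 98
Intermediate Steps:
q = -3 (q = Add(3, Mul(-1, 6)) = Add(3, -6) = -3)
Function('f')(v) = Mul(Add(1, v), Add(-5, v))
Add(Mul(Function('y')(6), Function('f')(q)), 2) = Add(Mul(6, Add(-5, Pow(-3, 2), Mul(-4, -3))), 2) = Add(Mul(6, Add(-5, 9, 12)), 2) = Add(Mul(6, 16), 2) = Add(96, 2) = 98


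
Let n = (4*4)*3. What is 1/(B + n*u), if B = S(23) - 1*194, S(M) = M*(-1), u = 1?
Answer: -1/169 ≈ -0.0059172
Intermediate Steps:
S(M) = -M
B = -217 (B = -1*23 - 1*194 = -23 - 194 = -217)
n = 48 (n = 16*3 = 48)
1/(B + n*u) = 1/(-217 + 48*1) = 1/(-217 + 48) = 1/(-169) = -1/169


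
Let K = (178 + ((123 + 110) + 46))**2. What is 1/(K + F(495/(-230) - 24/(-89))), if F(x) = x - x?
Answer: 1/208849 ≈ 4.7881e-6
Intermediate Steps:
F(x) = 0
K = 208849 (K = (178 + (233 + 46))**2 = (178 + 279)**2 = 457**2 = 208849)
1/(K + F(495/(-230) - 24/(-89))) = 1/(208849 + 0) = 1/208849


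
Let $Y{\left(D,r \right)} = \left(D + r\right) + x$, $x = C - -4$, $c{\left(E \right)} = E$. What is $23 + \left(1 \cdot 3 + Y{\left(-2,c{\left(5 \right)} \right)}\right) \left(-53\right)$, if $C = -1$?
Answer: $-454$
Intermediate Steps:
$x = 3$ ($x = -1 - -4 = -1 + \left(-1 + 5\right) = -1 + 4 = 3$)
$Y{\left(D,r \right)} = 3 + D + r$ ($Y{\left(D,r \right)} = \left(D + r\right) + 3 = 3 + D + r$)
$23 + \left(1 \cdot 3 + Y{\left(-2,c{\left(5 \right)} \right)}\right) \left(-53\right) = 23 + \left(1 \cdot 3 + \left(3 - 2 + 5\right)\right) \left(-53\right) = 23 + \left(3 + 6\right) \left(-53\right) = 23 + 9 \left(-53\right) = 23 - 477 = -454$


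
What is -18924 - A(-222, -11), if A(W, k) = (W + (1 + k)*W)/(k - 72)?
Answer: -1568694/83 ≈ -18900.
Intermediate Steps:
A(W, k) = (W + W*(1 + k))/(-72 + k)
-18924 - A(-222, -11) = -18924 - (-222)*(2 - 11)/(-72 - 11) = -18924 - (-222)*(-9)/(-83) = -18924 - (-222)*(-1)*(-9)/83 = -18924 - 1*(-1998/83) = -18924 + 1998/83 = -1568694/83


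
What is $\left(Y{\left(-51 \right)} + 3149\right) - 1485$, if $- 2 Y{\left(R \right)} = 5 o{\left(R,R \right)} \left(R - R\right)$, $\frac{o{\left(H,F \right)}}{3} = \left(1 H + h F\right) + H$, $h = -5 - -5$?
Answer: $1664$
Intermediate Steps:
$h = 0$ ($h = -5 + 5 = 0$)
$o{\left(H,F \right)} = 6 H$ ($o{\left(H,F \right)} = 3 \left(\left(1 H + 0 F\right) + H\right) = 3 \left(\left(H + 0\right) + H\right) = 3 \left(H + H\right) = 3 \cdot 2 H = 6 H$)
$Y{\left(R \right)} = 0$ ($Y{\left(R \right)} = - \frac{5 \cdot 6 R \left(R - R\right)}{2} = - \frac{30 R 0}{2} = \left(- \frac{1}{2}\right) 0 = 0$)
$\left(Y{\left(-51 \right)} + 3149\right) - 1485 = \left(0 + 3149\right) - 1485 = 3149 - 1485 = 1664$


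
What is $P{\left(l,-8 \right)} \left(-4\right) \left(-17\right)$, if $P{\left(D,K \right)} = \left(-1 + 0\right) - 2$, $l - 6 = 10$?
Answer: $-204$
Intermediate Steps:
$l = 16$ ($l = 6 + 10 = 16$)
$P{\left(D,K \right)} = -3$ ($P{\left(D,K \right)} = -1 - 2 = -3$)
$P{\left(l,-8 \right)} \left(-4\right) \left(-17\right) = \left(-3\right) \left(-4\right) \left(-17\right) = 12 \left(-17\right) = -204$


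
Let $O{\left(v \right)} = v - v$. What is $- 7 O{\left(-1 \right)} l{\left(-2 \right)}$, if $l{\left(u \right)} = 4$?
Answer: $0$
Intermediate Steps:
$O{\left(v \right)} = 0$
$- 7 O{\left(-1 \right)} l{\left(-2 \right)} = \left(-7\right) 0 \cdot 4 = 0 \cdot 4 = 0$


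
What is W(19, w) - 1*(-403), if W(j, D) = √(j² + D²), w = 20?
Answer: 403 + √761 ≈ 430.59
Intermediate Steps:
W(j, D) = √(D² + j²)
W(19, w) - 1*(-403) = √(20² + 19²) - 1*(-403) = √(400 + 361) + 403 = √761 + 403 = 403 + √761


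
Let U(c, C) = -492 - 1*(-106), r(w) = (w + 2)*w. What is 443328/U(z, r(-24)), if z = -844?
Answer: -221664/193 ≈ -1148.5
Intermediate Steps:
r(w) = w*(2 + w) (r(w) = (2 + w)*w = w*(2 + w))
U(c, C) = -386 (U(c, C) = -492 + 106 = -386)
443328/U(z, r(-24)) = 443328/(-386) = 443328*(-1/386) = -221664/193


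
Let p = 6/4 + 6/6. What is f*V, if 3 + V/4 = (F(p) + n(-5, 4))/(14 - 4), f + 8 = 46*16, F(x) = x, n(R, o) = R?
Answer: -9464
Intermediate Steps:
p = 5/2 (p = 6*(1/4) + 6*(1/6) = 3/2 + 1 = 5/2 ≈ 2.5000)
f = 728 (f = -8 + 46*16 = -8 + 736 = 728)
V = -13 (V = -12 + 4*((5/2 - 5)/(14 - 4)) = -12 + 4*(-5/2/10) = -12 + 4*(-5/2*1/10) = -12 + 4*(-1/4) = -12 - 1 = -13)
f*V = 728*(-13) = -9464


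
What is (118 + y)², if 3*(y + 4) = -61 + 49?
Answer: 12100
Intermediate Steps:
y = -8 (y = -4 + (-61 + 49)/3 = -4 + (⅓)*(-12) = -4 - 4 = -8)
(118 + y)² = (118 - 8)² = 110² = 12100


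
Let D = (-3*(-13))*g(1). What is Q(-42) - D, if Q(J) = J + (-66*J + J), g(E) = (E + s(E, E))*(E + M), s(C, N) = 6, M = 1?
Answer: 2142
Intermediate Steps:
g(E) = (1 + E)*(6 + E) (g(E) = (E + 6)*(E + 1) = (6 + E)*(1 + E) = (1 + E)*(6 + E))
Q(J) = -64*J (Q(J) = J - 65*J = -64*J)
D = 546 (D = (-3*(-13))*(6 + 1² + 7*1) = 39*(6 + 1 + 7) = 39*14 = 546)
Q(-42) - D = -64*(-42) - 1*546 = 2688 - 546 = 2142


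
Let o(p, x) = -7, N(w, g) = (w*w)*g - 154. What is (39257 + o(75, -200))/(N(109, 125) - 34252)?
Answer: 39250/1450719 ≈ 0.027056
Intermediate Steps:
N(w, g) = -154 + g*w**2 (N(w, g) = w**2*g - 154 = g*w**2 - 154 = -154 + g*w**2)
(39257 + o(75, -200))/(N(109, 125) - 34252) = (39257 - 7)/((-154 + 125*109**2) - 34252) = 39250/((-154 + 125*11881) - 34252) = 39250/((-154 + 1485125) - 34252) = 39250/(1484971 - 34252) = 39250/1450719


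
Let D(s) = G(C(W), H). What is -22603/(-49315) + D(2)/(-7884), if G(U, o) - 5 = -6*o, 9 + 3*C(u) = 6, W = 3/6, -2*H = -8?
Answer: 25591291/55542780 ≈ 0.46075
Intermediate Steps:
H = 4 (H = -1/2*(-8) = 4)
W = 1/2 (W = 3*(1/6) = 1/2 ≈ 0.50000)
C(u) = -1 (C(u) = -3 + (1/3)*6 = -3 + 2 = -1)
G(U, o) = 5 - 6*o
D(s) = -19 (D(s) = 5 - 6*4 = 5 - 24 = -19)
-22603/(-49315) + D(2)/(-7884) = -22603/(-49315) - 19/(-7884) = -22603*(-1/49315) - 19*(-1/7884) = 3229/7045 + 19/7884 = 25591291/55542780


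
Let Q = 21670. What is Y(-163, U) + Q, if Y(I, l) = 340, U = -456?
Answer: 22010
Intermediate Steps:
Y(-163, U) + Q = 340 + 21670 = 22010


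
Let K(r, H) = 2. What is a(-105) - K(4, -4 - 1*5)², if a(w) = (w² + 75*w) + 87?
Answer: 3233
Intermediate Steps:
a(w) = 87 + w² + 75*w
a(-105) - K(4, -4 - 1*5)² = (87 + (-105)² + 75*(-105)) - 1*2² = (87 + 11025 - 7875) - 1*4 = 3237 - 4 = 3233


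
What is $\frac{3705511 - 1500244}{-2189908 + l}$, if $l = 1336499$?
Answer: $- \frac{2205267}{853409} \approx -2.5841$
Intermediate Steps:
$\frac{3705511 - 1500244}{-2189908 + l} = \frac{3705511 - 1500244}{-2189908 + 1336499} = \frac{2205267}{-853409} = 2205267 \left(- \frac{1}{853409}\right) = - \frac{2205267}{853409}$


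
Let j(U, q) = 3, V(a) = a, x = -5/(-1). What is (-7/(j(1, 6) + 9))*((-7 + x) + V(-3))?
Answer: 35/12 ≈ 2.9167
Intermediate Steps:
x = 5 (x = -5*(-1) = 5)
(-7/(j(1, 6) + 9))*((-7 + x) + V(-3)) = (-7/(3 + 9))*((-7 + 5) - 3) = (-7/12)*(-2 - 3) = ((1/12)*(-7))*(-5) = -7/12*(-5) = 35/12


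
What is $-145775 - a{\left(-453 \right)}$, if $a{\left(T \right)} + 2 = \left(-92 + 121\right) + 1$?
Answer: $-145803$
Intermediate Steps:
$a{\left(T \right)} = 28$ ($a{\left(T \right)} = -2 + \left(\left(-92 + 121\right) + 1\right) = -2 + \left(29 + 1\right) = -2 + 30 = 28$)
$-145775 - a{\left(-453 \right)} = -145775 - 28 = -145803$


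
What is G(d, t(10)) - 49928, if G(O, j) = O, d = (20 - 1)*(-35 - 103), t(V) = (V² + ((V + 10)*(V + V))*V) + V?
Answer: -52550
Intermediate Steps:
t(V) = V + V² + 2*V²*(10 + V) (t(V) = (V² + ((10 + V)*(2*V))*V) + V = (V² + (2*V*(10 + V))*V) + V = (V² + 2*V²*(10 + V)) + V = V + V² + 2*V²*(10 + V))
d = -2622 (d = 19*(-138) = -2622)
G(d, t(10)) - 49928 = -2622 - 49928 = -52550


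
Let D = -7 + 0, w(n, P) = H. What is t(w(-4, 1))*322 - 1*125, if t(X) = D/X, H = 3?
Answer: -2629/3 ≈ -876.33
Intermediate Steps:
w(n, P) = 3
D = -7
t(X) = -7/X
t(w(-4, 1))*322 - 1*125 = -7/3*322 - 1*125 = -7*1/3*322 - 125 = -7/3*322 - 125 = -2254/3 - 125 = -2629/3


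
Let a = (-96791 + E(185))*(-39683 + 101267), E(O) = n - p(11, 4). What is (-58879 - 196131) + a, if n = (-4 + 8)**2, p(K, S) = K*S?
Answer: -5962756306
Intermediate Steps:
n = 16 (n = 4**2 = 16)
E(O) = -28 (E(O) = 16 - 11*4 = 16 - 1*44 = 16 - 44 = -28)
a = -5962501296 (a = (-96791 - 28)*(-39683 + 101267) = -96819*61584 = -5962501296)
(-58879 - 196131) + a = (-58879 - 196131) - 5962501296 = -255010 - 5962501296 = -5962756306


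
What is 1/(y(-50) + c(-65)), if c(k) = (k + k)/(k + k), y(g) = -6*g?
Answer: 1/301 ≈ 0.0033223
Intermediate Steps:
c(k) = 1 (c(k) = (2*k)/((2*k)) = (2*k)*(1/(2*k)) = 1)
1/(y(-50) + c(-65)) = 1/(-6*(-50) + 1) = 1/(300 + 1) = 1/301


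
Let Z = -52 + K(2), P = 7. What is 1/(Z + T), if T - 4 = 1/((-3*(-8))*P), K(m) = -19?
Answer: -168/11255 ≈ -0.014927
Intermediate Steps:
Z = -71 (Z = -52 - 19 = -71)
T = 673/168 (T = 4 + 1/(-3*(-8)*7) = 4 + 1/(24*7) = 4 + 1/168 = 673/168 ≈ 4.0060)
1/(Z + T) = 1/(-71 + 673/168) = 1/(-11255/168) = -168/11255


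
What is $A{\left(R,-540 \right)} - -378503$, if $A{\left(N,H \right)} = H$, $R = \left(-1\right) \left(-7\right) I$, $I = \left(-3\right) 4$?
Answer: $377963$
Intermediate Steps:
$I = -12$
$R = -84$ ($R = \left(-1\right) \left(-7\right) \left(-12\right) = 7 \left(-12\right) = -84$)
$A{\left(R,-540 \right)} - -378503 = -540 - -378503 = -540 + 378503 = 377963$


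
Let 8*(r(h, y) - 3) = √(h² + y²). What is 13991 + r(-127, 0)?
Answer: 112079/8 ≈ 14010.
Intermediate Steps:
r(h, y) = 3 + √(h² + y²)/8
13991 + r(-127, 0) = 13991 + (3 + √((-127)² + 0²)/8) = 13991 + (3 + √(16129 + 0)/8) = 13991 + (3 + √16129/8) = 13991 + (3 + (⅛)*127) = 13991 + (3 + 127/8) = 13991 + 151/8 = 112079/8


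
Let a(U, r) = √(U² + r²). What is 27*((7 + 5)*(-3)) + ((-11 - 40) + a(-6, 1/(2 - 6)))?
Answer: -1023 + √577/4 ≈ -1017.0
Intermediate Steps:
27*((7 + 5)*(-3)) + ((-11 - 40) + a(-6, 1/(2 - 6))) = 27*((7 + 5)*(-3)) + ((-11 - 40) + √((-6)² + (1/(2 - 6))²)) = 27*(12*(-3)) + (-51 + √(36 + (1/(-4))²)) = 27*(-36) + (-51 + √(36 + (-¼)²)) = -972 + (-51 + √(36 + 1/16)) = -972 + (-51 + √(577/16)) = -972 + (-51 + √577/4) = -1023 + √577/4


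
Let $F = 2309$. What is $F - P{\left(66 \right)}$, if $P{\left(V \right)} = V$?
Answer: $2243$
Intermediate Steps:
$F - P{\left(66 \right)} = 2309 - 66 = 2243$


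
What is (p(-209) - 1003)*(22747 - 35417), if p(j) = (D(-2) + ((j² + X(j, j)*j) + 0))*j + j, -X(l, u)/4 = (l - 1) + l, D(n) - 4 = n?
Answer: -811873289990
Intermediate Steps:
D(n) = 4 + n
X(l, u) = 4 - 8*l (X(l, u) = -4*((l - 1) + l) = -4*((-1 + l) + l) = -4*(-1 + 2*l) = 4 - 8*l)
p(j) = j + j*(2 + j² + j*(4 - 8*j)) (p(j) = ((4 - 2) + ((j² + (4 - 8*j)*j) + 0))*j + j = (2 + ((j² + j*(4 - 8*j)) + 0))*j + j = (2 + (j² + j*(4 - 8*j)))*j + j = (2 + j² + j*(4 - 8*j))*j + j = j*(2 + j² + j*(4 - 8*j)) + j = j + j*(2 + j² + j*(4 - 8*j)))
(p(-209) - 1003)*(22747 - 35417) = (-209*(3 - 7*(-209)² + 4*(-209)) - 1003)*(22747 - 35417) = (-209*(3 - 7*43681 - 836) - 1003)*(-12670) = (-209*(3 - 305767 - 836) - 1003)*(-12670) = (-209*(-306600) - 1003)*(-12670) = (64079400 - 1003)*(-12670) = 64078397*(-12670) = -811873289990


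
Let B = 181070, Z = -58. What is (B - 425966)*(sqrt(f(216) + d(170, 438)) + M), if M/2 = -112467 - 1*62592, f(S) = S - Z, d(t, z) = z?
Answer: 85742497728 - 489792*sqrt(178) ≈ 8.5736e+10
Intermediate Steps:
f(S) = 58 + S (f(S) = S - 1*(-58) = S + 58 = 58 + S)
M = -350118 (M = 2*(-112467 - 1*62592) = 2*(-112467 - 62592) = 2*(-175059) = -350118)
(B - 425966)*(sqrt(f(216) + d(170, 438)) + M) = (181070 - 425966)*(sqrt((58 + 216) + 438) - 350118) = -244896*(sqrt(274 + 438) - 350118) = -244896*(sqrt(712) - 350118) = -244896*(2*sqrt(178) - 350118) = -244896*(-350118 + 2*sqrt(178)) = 85742497728 - 489792*sqrt(178)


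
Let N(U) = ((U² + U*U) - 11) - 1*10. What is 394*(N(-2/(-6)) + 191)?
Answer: 603608/9 ≈ 67068.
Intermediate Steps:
N(U) = -21 + 2*U² (N(U) = ((U² + U²) - 11) - 10 = (2*U² - 11) - 10 = (-11 + 2*U²) - 10 = -21 + 2*U²)
394*(N(-2/(-6)) + 191) = 394*((-21 + 2*(-2/(-6))²) + 191) = 394*((-21 + 2*(-2*(-⅙))²) + 191) = 394*((-21 + 2*(⅓)²) + 191) = 394*((-21 + 2*(⅑)) + 191) = 394*((-21 + 2/9) + 191) = 394*(-187/9 + 191) = 394*(1532/9) = 603608/9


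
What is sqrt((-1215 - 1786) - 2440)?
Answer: I*sqrt(5441) ≈ 73.763*I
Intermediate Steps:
sqrt((-1215 - 1786) - 2440) = sqrt(-3001 - 2440) = sqrt(-5441) = I*sqrt(5441)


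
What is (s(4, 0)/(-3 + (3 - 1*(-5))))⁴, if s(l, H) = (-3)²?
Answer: 6561/625 ≈ 10.498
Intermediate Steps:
s(l, H) = 9
(s(4, 0)/(-3 + (3 - 1*(-5))))⁴ = (9/(-3 + (3 - 1*(-5))))⁴ = (9/(-3 + (3 + 5)))⁴ = (9/(-3 + 8))⁴ = (9/5)⁴ = 6561/625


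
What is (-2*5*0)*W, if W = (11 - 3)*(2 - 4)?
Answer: 0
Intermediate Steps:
W = -16 (W = 8*(-2) = -16)
(-2*5*0)*W = (-2*5*0)*(-16) = -10*0*(-16) = 0*(-16) = 0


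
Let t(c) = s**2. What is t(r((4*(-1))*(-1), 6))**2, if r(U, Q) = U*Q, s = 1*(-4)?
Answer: 256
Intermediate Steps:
s = -4
r(U, Q) = Q*U
t(c) = 16 (t(c) = (-4)**2 = 16)
t(r((4*(-1))*(-1), 6))**2 = 16**2 = 256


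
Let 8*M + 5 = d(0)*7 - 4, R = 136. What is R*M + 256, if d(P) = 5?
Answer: 698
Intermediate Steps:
M = 13/4 (M = -5/8 + (5*7 - 4)/8 = -5/8 + (35 - 4)/8 = -5/8 + (⅛)*31 = -5/8 + 31/8 = 13/4 ≈ 3.2500)
R*M + 256 = 136*(13/4) + 256 = 442 + 256 = 698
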